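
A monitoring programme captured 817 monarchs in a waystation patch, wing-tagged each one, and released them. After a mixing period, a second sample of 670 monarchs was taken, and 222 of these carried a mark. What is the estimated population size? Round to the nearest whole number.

N ≈ 2466

N = (817 × 670) / 222 = 547390 / 222 ≈ 2465.7 → 2466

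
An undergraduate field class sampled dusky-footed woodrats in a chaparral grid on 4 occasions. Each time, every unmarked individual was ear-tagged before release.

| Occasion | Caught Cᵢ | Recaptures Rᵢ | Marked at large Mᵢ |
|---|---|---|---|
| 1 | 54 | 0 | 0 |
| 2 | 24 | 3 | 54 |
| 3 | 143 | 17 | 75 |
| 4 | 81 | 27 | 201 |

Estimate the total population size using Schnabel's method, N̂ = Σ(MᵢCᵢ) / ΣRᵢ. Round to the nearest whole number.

Σ MᵢCᵢ = 0·54 + 54·24 + 75·143 + 201·81 = 0 + 1296 + 10725 + 16281 = 28302
Σ Rᵢ = 0 + 3 + 17 + 27 = 47
N̂ = 28302 / 47 ≈ 602.2 → 602

N ≈ 602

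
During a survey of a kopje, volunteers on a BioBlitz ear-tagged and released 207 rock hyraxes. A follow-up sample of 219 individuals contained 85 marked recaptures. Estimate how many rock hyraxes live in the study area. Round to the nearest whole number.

Lincoln-Petersen assumes M/N = R/C, so N = M·C / R.
N = (207 × 219) / 85 = 45333 / 85 ≈ 533.3 → 533

N ≈ 533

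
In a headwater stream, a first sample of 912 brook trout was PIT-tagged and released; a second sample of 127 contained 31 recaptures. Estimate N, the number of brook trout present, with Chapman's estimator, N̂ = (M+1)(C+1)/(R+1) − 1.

N̂ = (912+1)(127+1)/(31+1) − 1 = 913·128/32 − 1
= 116864/32 − 1 = 3652 − 1 = 3651

N = 3651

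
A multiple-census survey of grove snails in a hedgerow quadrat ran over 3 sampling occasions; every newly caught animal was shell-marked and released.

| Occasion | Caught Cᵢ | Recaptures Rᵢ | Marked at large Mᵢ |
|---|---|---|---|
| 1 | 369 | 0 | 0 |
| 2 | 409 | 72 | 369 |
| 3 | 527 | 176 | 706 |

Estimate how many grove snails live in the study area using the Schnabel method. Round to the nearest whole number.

Σ MᵢCᵢ = 0·369 + 369·409 + 706·527 = 0 + 150921 + 372062 = 522983
Σ Rᵢ = 0 + 72 + 176 = 248
N̂ = 522983 / 248 ≈ 2108.8 → 2109

N ≈ 2109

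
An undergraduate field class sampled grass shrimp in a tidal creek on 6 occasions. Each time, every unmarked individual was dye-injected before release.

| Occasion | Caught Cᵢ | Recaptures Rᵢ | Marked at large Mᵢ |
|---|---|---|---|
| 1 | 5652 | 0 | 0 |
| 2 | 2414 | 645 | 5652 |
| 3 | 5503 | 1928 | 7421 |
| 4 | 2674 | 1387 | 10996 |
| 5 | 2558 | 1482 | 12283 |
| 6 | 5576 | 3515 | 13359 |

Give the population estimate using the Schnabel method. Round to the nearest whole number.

Σ MᵢCᵢ = 0·5652 + 5652·2414 + 7421·5503 + 10996·2674 + 12283·2558 + 13359·5576 = 0 + 13643928 + 40837763 + 29403304 + 31419914 + 74489784 = 189794693
Σ Rᵢ = 0 + 645 + 1928 + 1387 + 1482 + 3515 = 8957
N̂ = 189794693 / 8957 ≈ 21189.5 → 21190

N ≈ 21,190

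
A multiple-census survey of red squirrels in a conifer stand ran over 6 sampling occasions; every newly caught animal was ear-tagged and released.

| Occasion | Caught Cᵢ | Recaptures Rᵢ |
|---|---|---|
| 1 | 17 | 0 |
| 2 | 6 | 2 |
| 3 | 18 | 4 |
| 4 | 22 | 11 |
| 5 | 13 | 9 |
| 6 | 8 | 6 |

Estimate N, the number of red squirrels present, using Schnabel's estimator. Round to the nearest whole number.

Marked at large before each occasion: Mᵢ = Σⱼ<ᵢ (Cⱼ − Rⱼ) → M1=0, M2=17, M3=21, M4=35, M5=46, M6=50
Σ MᵢCᵢ = 0·17 + 17·6 + 21·18 + 35·22 + 46·13 + 50·8 = 0 + 102 + 378 + 770 + 598 + 400 = 2248
Σ Rᵢ = 0 + 2 + 4 + 11 + 9 + 6 = 32
N̂ = 2248 / 32 ≈ 70.2 → 70

N ≈ 70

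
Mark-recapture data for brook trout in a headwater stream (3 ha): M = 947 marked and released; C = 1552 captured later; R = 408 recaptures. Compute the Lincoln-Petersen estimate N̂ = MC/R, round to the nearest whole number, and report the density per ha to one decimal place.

density ≈ 1200.7 brook trout per ha

N̂ = 947·1552/408 = 1469744/408 ≈ 3602.3 → 3602
Density = N̂ / area = 3602 / 3 ≈ 1200.67 → 1200.7 per ha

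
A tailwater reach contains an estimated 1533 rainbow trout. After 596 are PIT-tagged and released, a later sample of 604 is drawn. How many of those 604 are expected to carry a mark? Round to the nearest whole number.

expected recaptures ≈ 235

Expected recaptures E[R] = M·C / N.
E[R] = 596 × 604 / 1533 = 359984 / 1533 ≈ 234.8 → 235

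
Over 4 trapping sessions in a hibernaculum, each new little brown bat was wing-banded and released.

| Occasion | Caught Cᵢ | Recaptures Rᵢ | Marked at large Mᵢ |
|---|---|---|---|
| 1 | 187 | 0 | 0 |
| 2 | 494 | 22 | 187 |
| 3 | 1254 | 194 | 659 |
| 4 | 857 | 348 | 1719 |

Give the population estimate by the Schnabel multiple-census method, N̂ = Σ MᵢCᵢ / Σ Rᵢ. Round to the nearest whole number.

Σ MᵢCᵢ = 0·187 + 187·494 + 659·1254 + 1719·857 = 0 + 92378 + 826386 + 1473183 = 2391947
Σ Rᵢ = 0 + 22 + 194 + 348 = 564
N̂ = 2391947 / 564 ≈ 4241.0 → 4241

N ≈ 4241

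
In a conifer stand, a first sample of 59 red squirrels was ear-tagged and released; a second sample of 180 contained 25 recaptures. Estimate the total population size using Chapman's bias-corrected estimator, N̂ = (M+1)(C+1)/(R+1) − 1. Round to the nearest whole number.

N ≈ 417

N̂ = (59+1)(180+1)/(25+1) − 1 = 60·181/26 − 1
= 10860/26 − 1 ≈ 417.7 − 1 ≈ 416.7 → 417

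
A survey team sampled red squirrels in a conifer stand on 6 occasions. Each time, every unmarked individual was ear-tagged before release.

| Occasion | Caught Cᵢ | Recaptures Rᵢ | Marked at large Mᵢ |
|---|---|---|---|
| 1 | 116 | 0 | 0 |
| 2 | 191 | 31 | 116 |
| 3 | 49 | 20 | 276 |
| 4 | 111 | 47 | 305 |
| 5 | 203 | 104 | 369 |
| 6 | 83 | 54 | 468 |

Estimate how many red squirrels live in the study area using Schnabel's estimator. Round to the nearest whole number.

Σ MᵢCᵢ = 0·116 + 116·191 + 276·49 + 305·111 + 369·203 + 468·83 = 0 + 22156 + 13524 + 33855 + 74907 + 38844 = 183286
Σ Rᵢ = 0 + 31 + 20 + 47 + 104 + 54 = 256
N̂ = 183286 / 256 ≈ 716.0 → 716

N ≈ 716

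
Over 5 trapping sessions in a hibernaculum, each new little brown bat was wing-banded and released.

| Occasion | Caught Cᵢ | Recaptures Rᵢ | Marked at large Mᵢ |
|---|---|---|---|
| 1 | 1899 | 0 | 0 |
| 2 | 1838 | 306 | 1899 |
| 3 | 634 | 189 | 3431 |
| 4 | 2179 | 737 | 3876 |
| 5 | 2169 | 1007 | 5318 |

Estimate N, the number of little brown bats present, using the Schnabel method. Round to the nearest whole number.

Σ MᵢCᵢ = 0·1899 + 1899·1838 + 3431·634 + 3876·2179 + 5318·2169 = 0 + 3490362 + 2175254 + 8445804 + 11534742 = 25646162
Σ Rᵢ = 0 + 306 + 189 + 737 + 1007 = 2239
N̂ = 25646162 / 2239 ≈ 11454.3 → 11454

N ≈ 11,454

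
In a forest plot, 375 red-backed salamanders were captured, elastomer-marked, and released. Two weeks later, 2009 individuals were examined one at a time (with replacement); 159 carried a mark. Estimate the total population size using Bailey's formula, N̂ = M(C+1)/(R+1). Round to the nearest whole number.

N̂ = 375·(2009+1)/(159+1) = 375·2010/160 = 753750/160 ≈ 4710.9 → 4711

N ≈ 4711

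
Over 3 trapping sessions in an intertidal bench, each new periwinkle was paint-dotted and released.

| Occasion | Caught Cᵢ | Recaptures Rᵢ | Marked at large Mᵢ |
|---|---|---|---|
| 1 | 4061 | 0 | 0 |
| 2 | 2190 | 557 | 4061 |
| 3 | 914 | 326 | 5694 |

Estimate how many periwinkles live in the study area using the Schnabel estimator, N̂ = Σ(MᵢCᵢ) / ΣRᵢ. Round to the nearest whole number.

Σ MᵢCᵢ = 0·4061 + 4061·2190 + 5694·914 = 0 + 8893590 + 5204316 = 14097906
Σ Rᵢ = 0 + 557 + 326 = 883
N̂ = 14097906 / 883 ≈ 15965.9 → 15966

N ≈ 15,966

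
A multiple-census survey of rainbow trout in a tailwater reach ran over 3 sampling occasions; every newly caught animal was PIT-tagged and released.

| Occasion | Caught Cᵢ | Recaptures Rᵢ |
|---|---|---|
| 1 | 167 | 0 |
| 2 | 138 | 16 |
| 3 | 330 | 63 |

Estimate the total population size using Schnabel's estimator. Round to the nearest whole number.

N ≈ 1499

Marked at large before each occasion: Mᵢ = Σⱼ<ᵢ (Cⱼ − Rⱼ) → M1=0, M2=167, M3=289
Σ MᵢCᵢ = 0·167 + 167·138 + 289·330 = 0 + 23046 + 95370 = 118416
Σ Rᵢ = 0 + 16 + 63 = 79
N̂ = 118416 / 79 ≈ 1498.9 → 1499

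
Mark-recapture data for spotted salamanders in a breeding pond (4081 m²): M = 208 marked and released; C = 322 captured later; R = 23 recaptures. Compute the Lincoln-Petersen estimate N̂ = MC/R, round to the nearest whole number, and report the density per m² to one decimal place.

N̂ = 208·322/23 = 66976/23 = 2912
Density = N̂ / area = 2912 / 4081 ≈ 0.71 → 0.7 per m²

density ≈ 0.7 spotted salamanders per m²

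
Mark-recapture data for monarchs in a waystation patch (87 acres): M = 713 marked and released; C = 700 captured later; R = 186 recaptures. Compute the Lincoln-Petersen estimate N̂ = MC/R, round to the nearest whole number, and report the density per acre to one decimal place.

density ≈ 30.8 monarchs per acre

N̂ = 713·700/186 = 499100/186 ≈ 2683.3 → 2683
Density = N̂ / area = 2683 / 87 ≈ 30.84 → 30.8 per acre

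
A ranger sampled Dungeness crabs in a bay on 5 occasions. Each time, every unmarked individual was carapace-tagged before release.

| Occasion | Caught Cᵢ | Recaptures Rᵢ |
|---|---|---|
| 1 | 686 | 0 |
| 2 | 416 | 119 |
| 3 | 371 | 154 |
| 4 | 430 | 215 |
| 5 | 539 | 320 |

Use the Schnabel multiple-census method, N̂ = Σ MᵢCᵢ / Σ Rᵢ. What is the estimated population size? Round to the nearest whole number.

Marked at large before each occasion: Mᵢ = Σⱼ<ᵢ (Cⱼ − Rⱼ) → M1=0, M2=686, M3=983, M4=1200, M5=1415
Σ MᵢCᵢ = 0·686 + 686·416 + 983·371 + 1200·430 + 1415·539 = 0 + 285376 + 364693 + 516000 + 762685 = 1928754
Σ Rᵢ = 0 + 119 + 154 + 215 + 320 = 808
N̂ = 1928754 / 808 ≈ 2387.1 → 2387

N ≈ 2387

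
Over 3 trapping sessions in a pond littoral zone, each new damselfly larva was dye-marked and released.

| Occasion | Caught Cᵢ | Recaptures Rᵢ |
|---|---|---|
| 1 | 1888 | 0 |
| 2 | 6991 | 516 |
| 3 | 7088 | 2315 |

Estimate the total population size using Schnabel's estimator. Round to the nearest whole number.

Marked at large before each occasion: Mᵢ = Σⱼ<ᵢ (Cⱼ − Rⱼ) → M1=0, M2=1888, M3=8363
Σ MᵢCᵢ = 0·1888 + 1888·6991 + 8363·7088 = 0 + 13199008 + 59276944 = 72475952
Σ Rᵢ = 0 + 516 + 2315 = 2831
N̂ = 72475952 / 2831 ≈ 25600.8 → 25601

N ≈ 25,601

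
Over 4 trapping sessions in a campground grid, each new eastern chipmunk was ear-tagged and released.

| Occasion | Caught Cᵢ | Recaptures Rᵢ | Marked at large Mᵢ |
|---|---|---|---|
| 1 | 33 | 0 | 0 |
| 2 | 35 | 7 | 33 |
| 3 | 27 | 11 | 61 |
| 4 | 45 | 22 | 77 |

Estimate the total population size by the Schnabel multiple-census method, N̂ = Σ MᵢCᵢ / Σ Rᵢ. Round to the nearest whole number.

Σ MᵢCᵢ = 0·33 + 33·35 + 61·27 + 77·45 = 0 + 1155 + 1647 + 3465 = 6267
Σ Rᵢ = 0 + 7 + 11 + 22 = 40
N̂ = 6267 / 40 ≈ 156.7 → 157

N ≈ 157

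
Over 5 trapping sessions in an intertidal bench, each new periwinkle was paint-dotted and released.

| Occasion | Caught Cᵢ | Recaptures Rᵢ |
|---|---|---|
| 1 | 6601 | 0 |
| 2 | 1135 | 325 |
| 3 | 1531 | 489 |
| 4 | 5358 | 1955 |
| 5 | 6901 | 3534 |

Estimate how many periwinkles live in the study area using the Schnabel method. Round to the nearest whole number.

Marked at large before each occasion: Mᵢ = Σⱼ<ᵢ (Cⱼ − Rⱼ) → M1=0, M2=6601, M3=7411, M4=8453, M5=11856
Σ MᵢCᵢ = 0·6601 + 6601·1135 + 7411·1531 + 8453·5358 + 11856·6901 = 0 + 7492135 + 11346241 + 45291174 + 81818256 = 145947806
Σ Rᵢ = 0 + 325 + 489 + 1955 + 3534 = 6303
N̂ = 145947806 / 6303 ≈ 23155.3 → 23155

N ≈ 23,155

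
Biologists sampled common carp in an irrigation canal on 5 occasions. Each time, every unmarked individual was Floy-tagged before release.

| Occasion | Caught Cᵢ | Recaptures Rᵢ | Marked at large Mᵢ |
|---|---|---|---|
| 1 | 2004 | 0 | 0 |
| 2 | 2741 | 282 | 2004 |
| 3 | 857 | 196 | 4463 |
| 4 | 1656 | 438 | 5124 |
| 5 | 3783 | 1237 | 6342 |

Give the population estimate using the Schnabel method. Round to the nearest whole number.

Σ MᵢCᵢ = 0·2004 + 2004·2741 + 4463·857 + 5124·1656 + 6342·3783 = 0 + 5492964 + 3824791 + 8485344 + 23991786 = 41794885
Σ Rᵢ = 0 + 282 + 196 + 438 + 1237 = 2153
N̂ = 41794885 / 2153 ≈ 19412.4 → 19412

N ≈ 19,412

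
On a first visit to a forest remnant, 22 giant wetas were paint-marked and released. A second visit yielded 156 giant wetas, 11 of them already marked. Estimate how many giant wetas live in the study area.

N = 312

If marked individuals mix randomly, R/C ≈ M/N, giving N ≈ M·C/R.
N = (22 × 156) / 11 = 3432 / 11 = 312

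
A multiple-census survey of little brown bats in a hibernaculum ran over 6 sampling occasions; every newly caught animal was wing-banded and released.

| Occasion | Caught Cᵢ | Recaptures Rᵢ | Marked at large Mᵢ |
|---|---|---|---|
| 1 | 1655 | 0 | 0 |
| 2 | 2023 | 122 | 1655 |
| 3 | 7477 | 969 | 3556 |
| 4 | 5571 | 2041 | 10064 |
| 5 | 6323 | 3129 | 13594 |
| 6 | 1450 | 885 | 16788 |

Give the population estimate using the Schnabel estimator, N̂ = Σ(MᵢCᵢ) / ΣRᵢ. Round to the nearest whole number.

N ≈ 27,470

Σ MᵢCᵢ = 0·1655 + 1655·2023 + 3556·7477 + 10064·5571 + 13594·6323 + 16788·1450 = 0 + 3348065 + 26588212 + 56066544 + 85954862 + 24342600 = 196300283
Σ Rᵢ = 0 + 122 + 969 + 2041 + 3129 + 885 = 7146
N̂ = 196300283 / 7146 ≈ 27470.0 → 27470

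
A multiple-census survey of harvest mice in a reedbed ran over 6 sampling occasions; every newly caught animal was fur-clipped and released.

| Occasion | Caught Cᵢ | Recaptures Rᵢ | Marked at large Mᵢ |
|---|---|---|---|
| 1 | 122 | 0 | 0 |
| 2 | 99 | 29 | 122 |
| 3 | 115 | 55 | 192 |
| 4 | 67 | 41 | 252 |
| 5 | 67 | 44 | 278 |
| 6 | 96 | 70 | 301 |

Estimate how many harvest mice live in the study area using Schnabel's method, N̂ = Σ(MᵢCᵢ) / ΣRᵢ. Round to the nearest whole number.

N ≈ 412

Σ MᵢCᵢ = 0·122 + 122·99 + 192·115 + 252·67 + 278·67 + 301·96 = 0 + 12078 + 22080 + 16884 + 18626 + 28896 = 98564
Σ Rᵢ = 0 + 29 + 55 + 41 + 44 + 70 = 239
N̂ = 98564 / 239 ≈ 412.4 → 412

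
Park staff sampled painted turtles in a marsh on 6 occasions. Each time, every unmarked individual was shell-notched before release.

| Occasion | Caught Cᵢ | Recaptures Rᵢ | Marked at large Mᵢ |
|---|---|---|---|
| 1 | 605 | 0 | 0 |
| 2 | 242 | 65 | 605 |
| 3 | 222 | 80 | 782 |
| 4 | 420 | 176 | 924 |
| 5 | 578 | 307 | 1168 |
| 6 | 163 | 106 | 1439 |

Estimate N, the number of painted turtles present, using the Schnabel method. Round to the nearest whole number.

N ≈ 2204

Σ MᵢCᵢ = 0·605 + 605·242 + 782·222 + 924·420 + 1168·578 + 1439·163 = 0 + 146410 + 173604 + 388080 + 675104 + 234557 = 1617755
Σ Rᵢ = 0 + 65 + 80 + 176 + 307 + 106 = 734
N̂ = 1617755 / 734 ≈ 2204.0 → 2204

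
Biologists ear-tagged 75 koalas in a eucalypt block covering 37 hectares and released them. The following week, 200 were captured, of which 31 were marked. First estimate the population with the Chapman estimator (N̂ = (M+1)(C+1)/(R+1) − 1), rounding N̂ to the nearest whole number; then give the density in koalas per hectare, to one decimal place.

N̂ = 76·201/32 − 1 = 15276/32 − 1 ≈ 476.4 → 476
Density = N̂ / area = 476 / 37 ≈ 12.86 → 12.9 per hectare

density ≈ 12.9 koalas per hectare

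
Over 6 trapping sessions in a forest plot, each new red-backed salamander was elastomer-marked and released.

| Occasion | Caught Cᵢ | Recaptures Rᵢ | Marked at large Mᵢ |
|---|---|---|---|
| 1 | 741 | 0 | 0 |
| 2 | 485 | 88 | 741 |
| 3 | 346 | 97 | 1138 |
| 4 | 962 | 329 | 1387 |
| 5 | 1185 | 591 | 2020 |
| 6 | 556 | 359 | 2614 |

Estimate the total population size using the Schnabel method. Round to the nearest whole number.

Σ MᵢCᵢ = 0·741 + 741·485 + 1138·346 + 1387·962 + 2020·1185 + 2614·556 = 0 + 359385 + 393748 + 1334294 + 2393700 + 1453384 = 5934511
Σ Rᵢ = 0 + 88 + 97 + 329 + 591 + 359 = 1464
N̂ = 5934511 / 1464 ≈ 4053.6 → 4054

N ≈ 4054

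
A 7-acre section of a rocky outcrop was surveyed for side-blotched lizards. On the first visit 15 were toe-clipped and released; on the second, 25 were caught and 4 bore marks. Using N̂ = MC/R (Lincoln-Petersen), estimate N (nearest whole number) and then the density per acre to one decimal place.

N̂ = 15·25/4 = 375/4 ≈ 93.8 → 94
Density = N̂ / area = 94 / 7 ≈ 13.43 → 13.4 per acre

density ≈ 13.4 side-blotched lizards per acre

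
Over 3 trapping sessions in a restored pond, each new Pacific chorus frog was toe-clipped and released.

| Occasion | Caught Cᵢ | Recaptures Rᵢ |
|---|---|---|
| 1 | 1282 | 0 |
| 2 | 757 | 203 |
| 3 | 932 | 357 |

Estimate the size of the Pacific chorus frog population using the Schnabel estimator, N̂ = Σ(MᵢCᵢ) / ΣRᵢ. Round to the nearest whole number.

Marked at large before each occasion: Mᵢ = Σⱼ<ᵢ (Cⱼ − Rⱼ) → M1=0, M2=1282, M3=1836
Σ MᵢCᵢ = 0·1282 + 1282·757 + 1836·932 = 0 + 970474 + 1711152 = 2681626
Σ Rᵢ = 0 + 203 + 357 = 560
N̂ = 2681626 / 560 ≈ 4788.6 → 4789

N ≈ 4789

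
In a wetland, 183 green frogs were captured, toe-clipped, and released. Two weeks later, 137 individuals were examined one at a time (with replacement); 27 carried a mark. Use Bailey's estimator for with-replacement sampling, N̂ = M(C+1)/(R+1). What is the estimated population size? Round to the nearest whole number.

N̂ = 183·(137+1)/(27+1) = 183·138/28 = 25254/28 ≈ 901.9 → 902

N ≈ 902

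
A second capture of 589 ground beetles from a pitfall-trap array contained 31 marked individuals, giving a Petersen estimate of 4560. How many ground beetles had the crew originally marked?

From N = M·C/R: M = N·R / C = 4560·31 / 589 = 141360 / 589 = 240.

M = 240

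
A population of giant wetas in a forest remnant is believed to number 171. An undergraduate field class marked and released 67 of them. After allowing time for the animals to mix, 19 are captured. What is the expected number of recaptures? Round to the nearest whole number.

expected recaptures ≈ 7

The marked fraction of the population is 67/171, so in a sample of 19 expect C·(M/N) marked.
E[R] = 67 × 19 / 171 = 1273 / 171 ≈ 7.4 → 7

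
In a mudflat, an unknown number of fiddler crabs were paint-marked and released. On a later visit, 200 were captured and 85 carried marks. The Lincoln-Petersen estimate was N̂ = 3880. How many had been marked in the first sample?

M = 1649

From N = M·C/R: M = N·R / C = 3880·85 / 200 = 329800 / 200 = 1649.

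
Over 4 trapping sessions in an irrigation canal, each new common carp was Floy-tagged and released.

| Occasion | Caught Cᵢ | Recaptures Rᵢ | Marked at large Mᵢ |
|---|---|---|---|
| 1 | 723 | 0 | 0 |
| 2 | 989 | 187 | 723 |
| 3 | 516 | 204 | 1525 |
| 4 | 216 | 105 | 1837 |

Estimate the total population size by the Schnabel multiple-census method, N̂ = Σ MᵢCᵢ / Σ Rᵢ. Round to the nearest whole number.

N ≈ 3828

Σ MᵢCᵢ = 0·723 + 723·989 + 1525·516 + 1837·216 = 0 + 715047 + 786900 + 396792 = 1898739
Σ Rᵢ = 0 + 187 + 204 + 105 = 496
N̂ = 1898739 / 496 ≈ 3828.1 → 3828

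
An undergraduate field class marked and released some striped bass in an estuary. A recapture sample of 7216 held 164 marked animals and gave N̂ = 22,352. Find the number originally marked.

From N = M·C/R: M = N·R / C = 22352·164 / 7216 = 3665728 / 7216 = 508.

M = 508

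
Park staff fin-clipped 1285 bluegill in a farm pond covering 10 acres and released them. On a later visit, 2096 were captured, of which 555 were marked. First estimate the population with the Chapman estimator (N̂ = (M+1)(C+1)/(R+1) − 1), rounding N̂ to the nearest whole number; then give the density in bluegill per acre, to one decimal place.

density ≈ 484.9 bluegill per acre

N̂ = 1286·2097/556 − 1 = 2696742/556 − 1 ≈ 4849.3 → 4849
Density = N̂ / area = 4849 / 10 ≈ 484.90 → 484.9 per acre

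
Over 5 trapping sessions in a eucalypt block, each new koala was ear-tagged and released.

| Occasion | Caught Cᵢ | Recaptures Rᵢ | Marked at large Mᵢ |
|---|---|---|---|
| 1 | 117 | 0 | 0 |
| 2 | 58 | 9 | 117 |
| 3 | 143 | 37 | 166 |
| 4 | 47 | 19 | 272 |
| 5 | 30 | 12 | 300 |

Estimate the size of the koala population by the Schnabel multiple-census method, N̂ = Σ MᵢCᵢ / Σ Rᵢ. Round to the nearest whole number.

N ≈ 679

Σ MᵢCᵢ = 0·117 + 117·58 + 166·143 + 272·47 + 300·30 = 0 + 6786 + 23738 + 12784 + 9000 = 52308
Σ Rᵢ = 0 + 9 + 37 + 19 + 12 = 77
N̂ = 52308 / 77 ≈ 679.3 → 679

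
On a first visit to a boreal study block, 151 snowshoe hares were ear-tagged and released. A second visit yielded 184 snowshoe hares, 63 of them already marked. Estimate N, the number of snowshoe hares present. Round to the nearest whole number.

N ≈ 441

N = (151 × 184) / 63 = 27784 / 63 ≈ 441.0 → 441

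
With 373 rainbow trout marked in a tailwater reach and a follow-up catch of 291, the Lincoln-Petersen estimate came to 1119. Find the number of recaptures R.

R = 97

From N = M·C/R: R = M·C / N = 373·291 / 1119 = 108543 / 1119 = 97.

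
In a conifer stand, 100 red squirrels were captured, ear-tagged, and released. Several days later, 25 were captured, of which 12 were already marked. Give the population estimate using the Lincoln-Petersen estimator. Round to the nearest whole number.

If marked individuals mix randomly, R/C ≈ M/N, giving N ≈ M·C/R.
N = (100 × 25) / 12 = 2500 / 12 ≈ 208.3 → 208

N ≈ 208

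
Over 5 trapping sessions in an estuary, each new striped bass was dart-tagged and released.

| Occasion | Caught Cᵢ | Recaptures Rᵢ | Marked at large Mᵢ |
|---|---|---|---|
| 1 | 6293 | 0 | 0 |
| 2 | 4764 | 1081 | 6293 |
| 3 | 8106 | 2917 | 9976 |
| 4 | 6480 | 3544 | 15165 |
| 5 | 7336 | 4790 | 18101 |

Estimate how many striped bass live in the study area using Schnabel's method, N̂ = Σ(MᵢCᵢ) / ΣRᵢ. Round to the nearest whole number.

N ≈ 27,725

Σ MᵢCᵢ = 0·6293 + 6293·4764 + 9976·8106 + 15165·6480 + 18101·7336 = 0 + 29979852 + 80865456 + 98269200 + 132788936 = 341903444
Σ Rᵢ = 0 + 1081 + 2917 + 3544 + 4790 = 12332
N̂ = 341903444 / 12332 ≈ 27724.9 → 27725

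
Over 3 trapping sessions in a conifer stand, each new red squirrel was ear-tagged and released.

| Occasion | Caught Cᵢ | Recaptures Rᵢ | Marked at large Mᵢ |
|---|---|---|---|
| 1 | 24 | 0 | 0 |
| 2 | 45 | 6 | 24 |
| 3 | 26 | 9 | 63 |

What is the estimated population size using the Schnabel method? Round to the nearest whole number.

N ≈ 181

Σ MᵢCᵢ = 0·24 + 24·45 + 63·26 = 0 + 1080 + 1638 = 2718
Σ Rᵢ = 0 + 6 + 9 = 15
N̂ = 2718 / 15 ≈ 181.2 → 181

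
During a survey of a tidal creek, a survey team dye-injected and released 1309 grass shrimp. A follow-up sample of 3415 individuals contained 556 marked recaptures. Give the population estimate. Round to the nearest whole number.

The marked fraction in the recapture sample should equal the marked fraction in the population: 556/3415 = 1309/N.
N = (1309 × 3415) / 556 = 4470235 / 556 ≈ 8040.0 → 8040

N ≈ 8040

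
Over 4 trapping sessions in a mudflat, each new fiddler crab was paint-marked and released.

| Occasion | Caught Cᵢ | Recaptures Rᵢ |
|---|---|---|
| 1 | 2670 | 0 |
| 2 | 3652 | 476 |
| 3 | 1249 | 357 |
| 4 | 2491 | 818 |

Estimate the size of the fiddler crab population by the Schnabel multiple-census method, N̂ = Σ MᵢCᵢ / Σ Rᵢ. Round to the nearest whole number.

N ≈ 20,495

Marked at large before each occasion: Mᵢ = Σⱼ<ᵢ (Cⱼ − Rⱼ) → M1=0, M2=2670, M3=5846, M4=6738
Σ MᵢCᵢ = 0·2670 + 2670·3652 + 5846·1249 + 6738·2491 = 0 + 9750840 + 7301654 + 16784358 = 33836852
Σ Rᵢ = 0 + 476 + 357 + 818 = 1651
N̂ = 33836852 / 1651 ≈ 20494.8 → 20495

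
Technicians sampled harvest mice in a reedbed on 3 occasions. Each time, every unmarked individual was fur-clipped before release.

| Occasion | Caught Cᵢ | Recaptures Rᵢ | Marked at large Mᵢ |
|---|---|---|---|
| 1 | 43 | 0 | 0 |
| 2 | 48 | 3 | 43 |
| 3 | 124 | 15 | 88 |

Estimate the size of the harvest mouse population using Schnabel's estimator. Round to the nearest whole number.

N ≈ 721

Σ MᵢCᵢ = 0·43 + 43·48 + 88·124 = 0 + 2064 + 10912 = 12976
Σ Rᵢ = 0 + 3 + 15 = 18
N̂ = 12976 / 18 ≈ 720.9 → 721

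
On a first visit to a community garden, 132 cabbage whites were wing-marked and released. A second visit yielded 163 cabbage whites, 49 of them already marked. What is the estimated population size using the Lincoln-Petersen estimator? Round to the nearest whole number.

N = (132 × 163) / 49 = 21516 / 49 ≈ 439.1 → 439

N ≈ 439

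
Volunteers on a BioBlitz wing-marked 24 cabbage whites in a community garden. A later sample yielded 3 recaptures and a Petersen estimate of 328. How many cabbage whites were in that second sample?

C = 41

From N = M·C/R: C = N·R / M = 328·3 / 24 = 984 / 24 = 41.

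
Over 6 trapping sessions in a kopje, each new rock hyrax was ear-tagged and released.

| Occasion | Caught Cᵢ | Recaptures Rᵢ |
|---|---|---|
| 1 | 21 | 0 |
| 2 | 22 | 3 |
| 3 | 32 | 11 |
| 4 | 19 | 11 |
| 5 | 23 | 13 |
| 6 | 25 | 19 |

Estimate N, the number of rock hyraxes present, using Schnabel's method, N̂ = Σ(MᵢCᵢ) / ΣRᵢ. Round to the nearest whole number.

N ≈ 113

Marked at large before each occasion: Mᵢ = Σⱼ<ᵢ (Cⱼ − Rⱼ) → M1=0, M2=21, M3=40, M4=61, M5=69, M6=79
Σ MᵢCᵢ = 0·21 + 21·22 + 40·32 + 61·19 + 69·23 + 79·25 = 0 + 462 + 1280 + 1159 + 1587 + 1975 = 6463
Σ Rᵢ = 0 + 3 + 11 + 11 + 13 + 19 = 57
N̂ = 6463 / 57 ≈ 113.4 → 113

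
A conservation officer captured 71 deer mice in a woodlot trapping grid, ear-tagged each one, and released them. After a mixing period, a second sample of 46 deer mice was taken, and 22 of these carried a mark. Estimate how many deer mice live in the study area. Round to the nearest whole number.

If marked individuals mix randomly, R/C ≈ M/N, giving N ≈ M·C/R.
N = (71 × 46) / 22 = 3266 / 22 ≈ 148.45 → 148

N ≈ 148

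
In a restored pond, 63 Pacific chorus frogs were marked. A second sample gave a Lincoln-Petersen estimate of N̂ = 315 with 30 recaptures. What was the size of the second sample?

From N = M·C/R: C = N·R / M = 315·30 / 63 = 9450 / 63 = 150.

C = 150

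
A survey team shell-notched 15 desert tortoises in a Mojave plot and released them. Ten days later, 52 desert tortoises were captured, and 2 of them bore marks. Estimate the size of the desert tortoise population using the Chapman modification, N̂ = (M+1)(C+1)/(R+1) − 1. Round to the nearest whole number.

N̂ = (15+1)(52+1)/(2+1) − 1 = 16·53/3 − 1
= 848/3 − 1 ≈ 282.7 − 1 ≈ 281.7 → 282

N ≈ 282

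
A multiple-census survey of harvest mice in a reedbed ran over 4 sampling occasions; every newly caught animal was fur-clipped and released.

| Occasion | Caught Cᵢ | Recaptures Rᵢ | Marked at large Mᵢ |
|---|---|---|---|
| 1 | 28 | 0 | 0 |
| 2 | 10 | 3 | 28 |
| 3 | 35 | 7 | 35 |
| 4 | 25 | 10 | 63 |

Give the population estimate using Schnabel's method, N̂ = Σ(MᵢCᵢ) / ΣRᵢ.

Σ MᵢCᵢ = 0·28 + 28·10 + 35·35 + 63·25 = 0 + 280 + 1225 + 1575 = 3080
Σ Rᵢ = 0 + 3 + 7 + 10 = 20
N̂ = 3080 / 20 = 154

N = 154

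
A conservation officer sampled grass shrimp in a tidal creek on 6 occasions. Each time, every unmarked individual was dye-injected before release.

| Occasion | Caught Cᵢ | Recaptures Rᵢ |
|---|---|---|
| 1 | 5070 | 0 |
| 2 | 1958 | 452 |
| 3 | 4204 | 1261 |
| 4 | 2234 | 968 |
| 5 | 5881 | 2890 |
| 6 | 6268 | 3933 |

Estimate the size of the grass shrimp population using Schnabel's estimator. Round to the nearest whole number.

N ≈ 21,950

Marked at large before each occasion: Mᵢ = Σⱼ<ᵢ (Cⱼ − Rⱼ) → M1=0, M2=5070, M3=6576, M4=9519, M5=10785, M6=13776
Σ MᵢCᵢ = 0·5070 + 5070·1958 + 6576·4204 + 9519·2234 + 10785·5881 + 13776·6268 = 0 + 9927060 + 27645504 + 21265446 + 63426585 + 86347968 = 208612563
Σ Rᵢ = 0 + 452 + 1261 + 968 + 2890 + 3933 = 9504
N̂ = 208612563 / 9504 ≈ 21950.0 → 21950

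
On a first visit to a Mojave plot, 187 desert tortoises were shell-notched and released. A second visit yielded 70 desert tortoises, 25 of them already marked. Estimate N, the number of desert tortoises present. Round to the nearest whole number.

If marked individuals mix randomly, R/C ≈ M/N, giving N ≈ M·C/R.
N = (187 × 70) / 25 = 13090 / 25 ≈ 523.6 → 524

N ≈ 524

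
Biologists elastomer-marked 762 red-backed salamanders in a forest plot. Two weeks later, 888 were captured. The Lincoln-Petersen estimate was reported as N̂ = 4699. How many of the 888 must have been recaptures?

From N = M·C/R: R = M·C / N = 762·888 / 4699 = 676656 / 4699 = 144.

R = 144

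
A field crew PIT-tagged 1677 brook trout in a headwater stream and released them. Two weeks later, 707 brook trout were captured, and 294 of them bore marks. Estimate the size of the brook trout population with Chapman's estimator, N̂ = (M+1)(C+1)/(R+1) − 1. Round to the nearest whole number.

N ≈ 4026

N̂ = (1677+1)(707+1)/(294+1) − 1 = 1678·708/295 − 1
= 1188024/295 − 1 ≈ 4027.2 − 1 ≈ 4026.2 → 4026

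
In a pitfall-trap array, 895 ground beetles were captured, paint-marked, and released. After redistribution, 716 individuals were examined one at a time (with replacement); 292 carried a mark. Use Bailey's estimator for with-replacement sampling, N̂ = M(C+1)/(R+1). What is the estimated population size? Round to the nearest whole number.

N̂ = 895·(716+1)/(292+1) = 895·717/293 = 641715/293 ≈ 2190.2 → 2190

N ≈ 2190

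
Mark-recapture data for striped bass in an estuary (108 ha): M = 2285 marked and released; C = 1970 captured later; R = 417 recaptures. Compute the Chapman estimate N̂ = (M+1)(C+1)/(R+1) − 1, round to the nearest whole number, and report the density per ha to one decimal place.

density ≈ 99.8 striped bass per ha

N̂ = 2286·1971/418 − 1 = 4505706/418 − 1 ≈ 10778.2 → 10778
Density = N̂ / area = 10778 / 108 ≈ 99.80 → 99.8 per ha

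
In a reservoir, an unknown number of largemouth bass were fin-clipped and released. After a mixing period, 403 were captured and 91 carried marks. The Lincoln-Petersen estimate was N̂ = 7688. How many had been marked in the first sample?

From N = M·C/R: M = N·R / C = 7688·91 / 403 = 699608 / 403 = 1736.

M = 1736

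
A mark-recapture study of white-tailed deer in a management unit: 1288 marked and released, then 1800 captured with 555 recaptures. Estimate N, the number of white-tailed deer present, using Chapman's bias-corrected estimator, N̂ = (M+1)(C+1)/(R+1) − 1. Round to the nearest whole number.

N̂ = (1288+1)(1800+1)/(555+1) − 1 = 1289·1801/556 − 1
= 2321489/556 − 1 ≈ 4175.3 − 1 ≈ 4174.3 → 4174

N ≈ 4174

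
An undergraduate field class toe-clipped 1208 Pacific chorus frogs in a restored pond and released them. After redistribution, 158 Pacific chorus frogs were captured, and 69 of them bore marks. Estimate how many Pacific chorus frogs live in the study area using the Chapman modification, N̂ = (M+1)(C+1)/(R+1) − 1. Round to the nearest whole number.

N ≈ 2745

N̂ = (1208+1)(158+1)/(69+1) − 1 = 1209·159/70 − 1
= 192231/70 − 1 ≈ 2746.2 − 1 ≈ 2745.2 → 2745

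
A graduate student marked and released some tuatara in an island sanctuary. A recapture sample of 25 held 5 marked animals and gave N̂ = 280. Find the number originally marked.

M = 56

From N = M·C/R: M = N·R / C = 280·5 / 25 = 1400 / 25 = 56.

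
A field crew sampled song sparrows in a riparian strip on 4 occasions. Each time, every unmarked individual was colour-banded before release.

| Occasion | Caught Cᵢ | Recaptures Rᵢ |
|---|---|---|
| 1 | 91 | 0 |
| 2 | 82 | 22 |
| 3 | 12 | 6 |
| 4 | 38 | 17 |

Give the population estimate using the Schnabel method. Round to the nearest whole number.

Marked at large before each occasion: Mᵢ = Σⱼ<ᵢ (Cⱼ − Rⱼ) → M1=0, M2=91, M3=151, M4=157
Σ MᵢCᵢ = 0·91 + 91·82 + 151·12 + 157·38 = 0 + 7462 + 1812 + 5966 = 15240
Σ Rᵢ = 0 + 22 + 6 + 17 = 45
N̂ = 15240 / 45 ≈ 338.7 → 339

N ≈ 339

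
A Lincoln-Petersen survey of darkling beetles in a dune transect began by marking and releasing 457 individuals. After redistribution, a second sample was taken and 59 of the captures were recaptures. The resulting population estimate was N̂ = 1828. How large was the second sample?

From N = M·C/R: C = N·R / M = 1828·59 / 457 = 107852 / 457 = 236.

C = 236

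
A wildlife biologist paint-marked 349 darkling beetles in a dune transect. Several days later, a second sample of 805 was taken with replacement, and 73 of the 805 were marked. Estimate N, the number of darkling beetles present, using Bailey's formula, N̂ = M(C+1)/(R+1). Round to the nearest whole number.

N ≈ 3801

N̂ = 349·(805+1)/(73+1) = 349·806/74 = 281294/74 ≈ 3801.3 → 3801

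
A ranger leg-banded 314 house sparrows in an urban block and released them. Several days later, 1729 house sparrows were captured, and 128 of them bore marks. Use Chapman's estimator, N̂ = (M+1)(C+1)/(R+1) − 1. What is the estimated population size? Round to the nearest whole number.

N ≈ 4223

N̂ = (314+1)(1729+1)/(128+1) − 1 = 315·1730/129 − 1
= 544950/129 − 1 ≈ 4224.4 − 1 ≈ 4223.4 → 4223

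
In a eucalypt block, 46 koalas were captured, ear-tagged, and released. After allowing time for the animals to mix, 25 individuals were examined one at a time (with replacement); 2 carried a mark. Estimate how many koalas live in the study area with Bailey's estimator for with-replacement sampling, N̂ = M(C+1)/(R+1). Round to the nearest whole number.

N ≈ 399

N̂ = 46·(25+1)/(2+1) = 46·26/3 = 1196/3 ≈ 398.7 → 399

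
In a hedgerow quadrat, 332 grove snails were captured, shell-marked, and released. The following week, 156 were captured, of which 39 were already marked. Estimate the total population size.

N = (332 × 156) / 39 = 51792 / 39 = 1328

N = 1328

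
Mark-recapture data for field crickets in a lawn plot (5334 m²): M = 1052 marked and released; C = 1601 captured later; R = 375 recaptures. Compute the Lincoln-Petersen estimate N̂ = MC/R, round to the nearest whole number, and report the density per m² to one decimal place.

density ≈ 0.8 field crickets per m²

N̂ = 1052·1601/375 = 1684252/375 ≈ 4491.3 → 4491
Density = N̂ / area = 4491 / 5334 ≈ 0.84 → 0.8 per m²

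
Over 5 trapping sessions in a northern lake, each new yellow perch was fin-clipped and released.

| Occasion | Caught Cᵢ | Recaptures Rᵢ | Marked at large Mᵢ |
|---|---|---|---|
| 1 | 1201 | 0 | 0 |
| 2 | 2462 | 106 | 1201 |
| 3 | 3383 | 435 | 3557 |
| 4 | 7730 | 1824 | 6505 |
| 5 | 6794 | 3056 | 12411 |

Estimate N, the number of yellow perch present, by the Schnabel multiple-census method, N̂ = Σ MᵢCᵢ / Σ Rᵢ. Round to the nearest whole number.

Σ MᵢCᵢ = 0·1201 + 1201·2462 + 3557·3383 + 6505·7730 + 12411·6794 = 0 + 2956862 + 12033331 + 50283650 + 84320334 = 149594177
Σ Rᵢ = 0 + 106 + 435 + 1824 + 3056 = 5421
N̂ = 149594177 / 5421 ≈ 27595.3 → 27595

N ≈ 27,595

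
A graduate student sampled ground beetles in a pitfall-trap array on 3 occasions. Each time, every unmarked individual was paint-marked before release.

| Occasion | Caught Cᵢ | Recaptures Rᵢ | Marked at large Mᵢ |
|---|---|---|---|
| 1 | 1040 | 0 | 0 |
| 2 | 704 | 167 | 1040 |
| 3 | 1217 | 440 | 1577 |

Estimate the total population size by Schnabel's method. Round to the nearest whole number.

N ≈ 4368

Σ MᵢCᵢ = 0·1040 + 1040·704 + 1577·1217 = 0 + 732160 + 1919209 = 2651369
Σ Rᵢ = 0 + 167 + 440 = 607
N̂ = 2651369 / 607 ≈ 4368.0 → 4368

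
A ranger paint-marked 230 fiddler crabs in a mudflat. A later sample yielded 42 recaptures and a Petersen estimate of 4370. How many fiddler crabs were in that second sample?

From N = M·C/R: C = N·R / M = 4370·42 / 230 = 183540 / 230 = 798.

C = 798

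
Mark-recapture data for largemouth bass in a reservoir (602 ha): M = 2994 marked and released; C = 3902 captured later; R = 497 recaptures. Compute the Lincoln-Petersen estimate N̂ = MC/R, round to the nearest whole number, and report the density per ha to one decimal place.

N̂ = 2994·3902/497 = 11682588/497 ≈ 23506.2 → 23506
Density = N̂ / area = 23506 / 602 ≈ 39.047 → 39.0 per ha

density ≈ 39.0 largemouth bass per ha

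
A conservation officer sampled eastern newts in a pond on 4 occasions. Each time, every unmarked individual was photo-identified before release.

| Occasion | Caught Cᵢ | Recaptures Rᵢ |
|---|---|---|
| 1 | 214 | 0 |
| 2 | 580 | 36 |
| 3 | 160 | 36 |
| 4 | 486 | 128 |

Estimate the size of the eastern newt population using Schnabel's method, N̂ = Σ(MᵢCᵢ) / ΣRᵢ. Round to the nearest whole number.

Marked at large before each occasion: Mᵢ = Σⱼ<ᵢ (Cⱼ − Rⱼ) → M1=0, M2=214, M3=758, M4=882
Σ MᵢCᵢ = 0·214 + 214·580 + 758·160 + 882·486 = 0 + 124120 + 121280 + 428652 = 674052
Σ Rᵢ = 0 + 36 + 36 + 128 = 200
N̂ = 674052 / 200 ≈ 3370.3 → 3370

N ≈ 3370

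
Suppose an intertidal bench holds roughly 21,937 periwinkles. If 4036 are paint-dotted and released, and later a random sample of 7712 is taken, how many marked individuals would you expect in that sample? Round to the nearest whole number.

The marked fraction of the population is 4036/21937, so in a sample of 7712 expect C·(M/N) marked.
E[R] = 4036 × 7712 / 21937 = 31125632 / 21937 ≈ 1418.9 → 1419

expected recaptures ≈ 1419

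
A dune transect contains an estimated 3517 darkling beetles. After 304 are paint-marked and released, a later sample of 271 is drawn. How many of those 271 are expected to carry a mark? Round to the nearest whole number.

The marked fraction of the population is 304/3517, so in a sample of 271 expect C·(M/N) marked.
E[R] = 304 × 271 / 3517 = 82384 / 3517 ≈ 23.4 → 23

expected recaptures ≈ 23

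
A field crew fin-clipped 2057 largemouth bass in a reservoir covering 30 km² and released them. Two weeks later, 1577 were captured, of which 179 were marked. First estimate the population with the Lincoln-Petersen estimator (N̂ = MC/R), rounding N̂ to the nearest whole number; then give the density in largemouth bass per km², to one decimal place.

N̂ = 2057·1577/179 = 3243889/179 ≈ 18122.3 → 18122
Density = N̂ / area = 18122 / 30 ≈ 604.07 → 604.1 per km²

density ≈ 604.1 largemouth bass per km²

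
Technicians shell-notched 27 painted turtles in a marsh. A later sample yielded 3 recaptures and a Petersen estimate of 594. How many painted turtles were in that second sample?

From N = M·C/R: C = N·R / M = 594·3 / 27 = 1782 / 27 = 66.

C = 66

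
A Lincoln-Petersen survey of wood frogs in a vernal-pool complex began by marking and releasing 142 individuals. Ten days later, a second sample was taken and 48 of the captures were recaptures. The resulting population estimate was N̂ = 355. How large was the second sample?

C = 120

From N = M·C/R: C = N·R / M = 355·48 / 142 = 17040 / 142 = 120.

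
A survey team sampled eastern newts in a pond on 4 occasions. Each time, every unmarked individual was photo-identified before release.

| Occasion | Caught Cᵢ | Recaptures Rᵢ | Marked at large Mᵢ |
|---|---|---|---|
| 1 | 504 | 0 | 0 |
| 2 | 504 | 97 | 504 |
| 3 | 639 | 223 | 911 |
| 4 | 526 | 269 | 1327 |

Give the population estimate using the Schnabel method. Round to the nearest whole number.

Σ MᵢCᵢ = 0·504 + 504·504 + 911·639 + 1327·526 = 0 + 254016 + 582129 + 698002 = 1534147
Σ Rᵢ = 0 + 97 + 223 + 269 = 589
N̂ = 1534147 / 589 ≈ 2604.7 → 2605

N ≈ 2605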